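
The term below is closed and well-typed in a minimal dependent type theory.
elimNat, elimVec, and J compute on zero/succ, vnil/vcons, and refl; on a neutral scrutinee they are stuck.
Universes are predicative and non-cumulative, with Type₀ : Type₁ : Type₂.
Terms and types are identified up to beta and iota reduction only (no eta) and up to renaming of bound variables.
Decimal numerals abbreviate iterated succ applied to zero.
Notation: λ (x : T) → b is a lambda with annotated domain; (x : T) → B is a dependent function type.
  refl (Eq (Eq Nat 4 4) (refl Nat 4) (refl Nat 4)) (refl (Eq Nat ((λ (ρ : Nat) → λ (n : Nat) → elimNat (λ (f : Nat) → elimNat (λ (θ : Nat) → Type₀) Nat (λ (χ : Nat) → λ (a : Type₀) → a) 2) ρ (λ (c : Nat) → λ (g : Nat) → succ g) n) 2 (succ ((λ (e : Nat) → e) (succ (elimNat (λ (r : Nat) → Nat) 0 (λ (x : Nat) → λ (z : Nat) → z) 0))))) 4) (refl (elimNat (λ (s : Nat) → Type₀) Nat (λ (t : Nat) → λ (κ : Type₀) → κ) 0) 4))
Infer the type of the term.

inferred type:
  Eq (Eq (Eq Nat 4 4) (refl Nat 4) (refl Nat 4)) (refl (Eq Nat 4 4) (refl Nat 4)) (refl (Eq Nat 4 4) (refl Nat 4))


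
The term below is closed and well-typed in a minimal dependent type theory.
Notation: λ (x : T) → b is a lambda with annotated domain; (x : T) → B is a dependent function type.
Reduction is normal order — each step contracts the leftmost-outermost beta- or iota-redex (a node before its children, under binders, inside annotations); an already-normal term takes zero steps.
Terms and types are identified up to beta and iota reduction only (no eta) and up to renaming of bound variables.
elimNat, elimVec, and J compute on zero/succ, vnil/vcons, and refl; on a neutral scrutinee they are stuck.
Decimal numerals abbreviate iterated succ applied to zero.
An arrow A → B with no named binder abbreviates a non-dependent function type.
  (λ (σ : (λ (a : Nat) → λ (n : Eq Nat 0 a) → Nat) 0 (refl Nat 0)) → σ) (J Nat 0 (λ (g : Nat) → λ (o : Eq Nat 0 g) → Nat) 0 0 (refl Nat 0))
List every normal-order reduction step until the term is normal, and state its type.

normal-order reduction:
  (λ (σ : (λ (a : Nat) → λ (n : Eq Nat 0 a) → Nat) 0 (refl Nat 0)) → σ) (J Nat 0 (λ (g : Nat) → λ (o : Eq Nat 0 g) → Nat) 0 0 (refl Nat 0))
  ~> J Nat 0 (λ (σ : Nat) → λ (a : Eq Nat 0 σ) → Nat) 0 0 (refl Nat 0)
  ~> 0
inferred type:
  Nat


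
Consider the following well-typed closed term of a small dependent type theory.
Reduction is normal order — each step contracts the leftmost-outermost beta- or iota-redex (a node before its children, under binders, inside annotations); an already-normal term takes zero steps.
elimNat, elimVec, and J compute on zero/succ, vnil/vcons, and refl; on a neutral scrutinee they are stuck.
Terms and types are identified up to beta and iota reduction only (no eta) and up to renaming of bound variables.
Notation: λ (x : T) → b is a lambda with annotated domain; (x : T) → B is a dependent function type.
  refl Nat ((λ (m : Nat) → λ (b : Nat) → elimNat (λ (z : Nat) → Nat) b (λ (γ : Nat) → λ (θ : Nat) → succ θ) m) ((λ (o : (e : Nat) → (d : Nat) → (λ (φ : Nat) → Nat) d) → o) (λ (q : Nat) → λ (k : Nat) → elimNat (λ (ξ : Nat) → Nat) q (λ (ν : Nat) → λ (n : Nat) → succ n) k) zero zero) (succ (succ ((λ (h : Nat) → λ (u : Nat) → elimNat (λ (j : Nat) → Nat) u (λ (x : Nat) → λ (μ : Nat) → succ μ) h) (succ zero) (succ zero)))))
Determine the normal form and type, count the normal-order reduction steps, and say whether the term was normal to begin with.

resulting normal form:
  refl Nat (succ (succ (succ (succ zero))))
the term's type:
  Eq Nat (succ (succ (succ (succ zero)))) (succ (succ (succ (succ zero))))
reduction steps (normal order): 13
already normal: no
first contracted redex: a beta-redex


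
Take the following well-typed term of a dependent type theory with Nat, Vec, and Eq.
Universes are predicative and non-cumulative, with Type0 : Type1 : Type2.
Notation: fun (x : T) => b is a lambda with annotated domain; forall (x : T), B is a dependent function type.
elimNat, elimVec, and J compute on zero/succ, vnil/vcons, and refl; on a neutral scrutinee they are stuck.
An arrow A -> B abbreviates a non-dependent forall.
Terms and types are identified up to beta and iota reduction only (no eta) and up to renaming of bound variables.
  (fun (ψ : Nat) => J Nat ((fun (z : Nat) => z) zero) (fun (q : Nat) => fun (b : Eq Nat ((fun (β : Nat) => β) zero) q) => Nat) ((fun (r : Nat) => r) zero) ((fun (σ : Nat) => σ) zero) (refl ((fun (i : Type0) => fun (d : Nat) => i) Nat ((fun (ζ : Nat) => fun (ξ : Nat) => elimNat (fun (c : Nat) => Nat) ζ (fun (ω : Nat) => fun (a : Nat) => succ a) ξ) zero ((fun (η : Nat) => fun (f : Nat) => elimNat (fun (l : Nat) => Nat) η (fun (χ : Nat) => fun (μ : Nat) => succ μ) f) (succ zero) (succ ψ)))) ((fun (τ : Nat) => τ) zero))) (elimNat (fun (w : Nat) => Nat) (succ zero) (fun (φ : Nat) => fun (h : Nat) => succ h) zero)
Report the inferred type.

inferred type:
  Nat


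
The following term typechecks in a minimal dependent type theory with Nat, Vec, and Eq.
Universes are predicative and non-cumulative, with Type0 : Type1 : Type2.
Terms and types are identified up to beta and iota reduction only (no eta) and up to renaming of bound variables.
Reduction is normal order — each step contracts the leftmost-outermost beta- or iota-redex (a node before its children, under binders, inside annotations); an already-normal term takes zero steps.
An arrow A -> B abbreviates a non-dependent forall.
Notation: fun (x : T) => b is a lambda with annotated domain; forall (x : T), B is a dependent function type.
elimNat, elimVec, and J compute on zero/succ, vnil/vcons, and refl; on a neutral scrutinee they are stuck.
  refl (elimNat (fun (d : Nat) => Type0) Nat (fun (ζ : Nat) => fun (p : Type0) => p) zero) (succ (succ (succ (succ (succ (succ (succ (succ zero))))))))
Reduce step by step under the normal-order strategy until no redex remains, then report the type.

normal-order reduction:
  refl (elimNat (fun (d : Nat) => Type0) Nat (fun (ζ : Nat) => fun (p : Type0) => p) zero) (succ (succ (succ (succ (succ (succ (succ (succ zero))))))))
  ~> refl Nat (succ (succ (succ (succ (succ (succ (succ (succ zero))))))))
the term's type:
  Eq Nat (succ (succ (succ (succ (succ (succ (succ (succ zero)))))))) (succ (succ (succ (succ (succ (succ (succ (succ zero))))))))


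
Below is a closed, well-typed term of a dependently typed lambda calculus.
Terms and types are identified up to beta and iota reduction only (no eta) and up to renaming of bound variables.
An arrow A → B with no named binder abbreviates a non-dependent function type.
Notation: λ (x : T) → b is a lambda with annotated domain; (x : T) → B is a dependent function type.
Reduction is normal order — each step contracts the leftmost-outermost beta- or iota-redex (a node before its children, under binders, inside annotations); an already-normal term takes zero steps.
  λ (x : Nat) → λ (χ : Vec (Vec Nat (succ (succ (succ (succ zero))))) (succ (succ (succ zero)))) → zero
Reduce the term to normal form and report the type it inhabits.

reduced normal form:
  λ (x : Nat) → λ (χ : Vec (Vec Nat (succ (succ (succ (succ zero))))) (succ (succ (succ zero)))) → zero
inferred type:
  Nat → Vec (Vec Nat (succ (succ (succ (succ zero))))) (succ (succ (succ zero))) → Nat


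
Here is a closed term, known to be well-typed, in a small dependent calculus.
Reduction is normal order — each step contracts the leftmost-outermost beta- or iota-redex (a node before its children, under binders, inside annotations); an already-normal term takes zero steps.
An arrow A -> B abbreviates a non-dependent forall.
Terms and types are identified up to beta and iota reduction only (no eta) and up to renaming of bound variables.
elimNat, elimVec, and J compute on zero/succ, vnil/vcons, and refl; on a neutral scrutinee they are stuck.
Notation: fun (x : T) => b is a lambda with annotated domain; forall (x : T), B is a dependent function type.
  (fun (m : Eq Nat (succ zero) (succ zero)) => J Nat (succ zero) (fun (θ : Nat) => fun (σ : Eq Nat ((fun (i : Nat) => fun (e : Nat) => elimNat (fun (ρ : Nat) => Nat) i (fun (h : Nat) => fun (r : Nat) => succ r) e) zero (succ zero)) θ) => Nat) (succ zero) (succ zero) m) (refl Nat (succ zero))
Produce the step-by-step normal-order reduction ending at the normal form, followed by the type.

reduction (normal order):
  (fun (m : Eq Nat (succ zero) (succ zero)) => J Nat (succ zero) (fun (θ : Nat) => fun (σ : Eq Nat ((fun (i : Nat) => fun (e : Nat) => elimNat (fun (ρ : Nat) => Nat) i (fun (h : Nat) => fun (r : Nat) => succ r) e) zero (succ zero)) θ) => Nat) (succ zero) (succ zero) m) (refl Nat (succ zero))
  ~> J Nat (succ zero) (fun (m : Nat) => fun (θ : Eq Nat ((fun (σ : Nat) => fun (i : Nat) => elimNat (fun (e : Nat) => Nat) σ (fun (ρ : Nat) => fun (h : Nat) => succ h) i) zero (succ zero)) m) => Nat) (succ zero) (succ zero) (refl Nat (succ zero))
  ~> succ zero
type:
  Nat


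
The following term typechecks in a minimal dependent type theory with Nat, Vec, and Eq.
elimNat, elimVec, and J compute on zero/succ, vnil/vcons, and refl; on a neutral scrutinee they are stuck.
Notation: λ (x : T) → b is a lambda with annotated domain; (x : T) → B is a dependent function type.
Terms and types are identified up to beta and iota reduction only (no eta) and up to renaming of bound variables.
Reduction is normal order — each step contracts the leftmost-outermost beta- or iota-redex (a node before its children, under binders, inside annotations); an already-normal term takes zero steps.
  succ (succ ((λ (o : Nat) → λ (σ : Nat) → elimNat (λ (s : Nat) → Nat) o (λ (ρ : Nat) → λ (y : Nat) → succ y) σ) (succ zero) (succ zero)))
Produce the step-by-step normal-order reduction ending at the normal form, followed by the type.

normal-order reduction:
  succ (succ ((λ (o : Nat) → λ (σ : Nat) → elimNat (λ (s : Nat) → Nat) o (λ (ρ : Nat) → λ (y : Nat) → succ y) σ) (succ zero) (succ zero)))
  ~> succ (succ ((λ (o : Nat) → elimNat (λ (σ : Nat) → Nat) (succ zero) (λ (s : Nat) → λ (ρ : Nat) → succ ρ) o) (succ zero)))
  ~> succ (succ (elimNat (λ (o : Nat) → Nat) (succ zero) (λ (σ : Nat) → λ (s : Nat) → succ s) (succ zero)))
  ~> succ (succ ((λ (o : Nat) → λ (σ : Nat) → succ σ) zero (elimNat (λ (s : Nat) → Nat) (succ zero) (λ (ρ : Nat) → λ (y : Nat) → succ y) zero)))
  ~> succ (succ ((λ (o : Nat) → succ o) (elimNat (λ (σ : Nat) → Nat) (succ zero) (λ (s : Nat) → λ (ρ : Nat) → succ ρ) zero)))
  ~> succ (succ (succ (elimNat (λ (o : Nat) → Nat) (succ zero) (λ (σ : Nat) → λ (s : Nat) → succ s) zero)))
  ~> succ (succ (succ (succ zero)))
the term's type:
  Nat


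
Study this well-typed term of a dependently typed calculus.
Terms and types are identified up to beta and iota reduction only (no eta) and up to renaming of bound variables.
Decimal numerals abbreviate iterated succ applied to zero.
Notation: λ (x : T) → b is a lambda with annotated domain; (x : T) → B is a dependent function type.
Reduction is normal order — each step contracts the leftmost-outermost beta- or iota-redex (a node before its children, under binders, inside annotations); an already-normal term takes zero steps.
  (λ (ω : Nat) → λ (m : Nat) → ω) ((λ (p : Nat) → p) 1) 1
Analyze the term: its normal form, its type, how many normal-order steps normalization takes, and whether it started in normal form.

normal form:
  1
the term's type:
  Nat
steps to reach normal form (normal order): 3
started in normal form: no
first redex: a beta-redex


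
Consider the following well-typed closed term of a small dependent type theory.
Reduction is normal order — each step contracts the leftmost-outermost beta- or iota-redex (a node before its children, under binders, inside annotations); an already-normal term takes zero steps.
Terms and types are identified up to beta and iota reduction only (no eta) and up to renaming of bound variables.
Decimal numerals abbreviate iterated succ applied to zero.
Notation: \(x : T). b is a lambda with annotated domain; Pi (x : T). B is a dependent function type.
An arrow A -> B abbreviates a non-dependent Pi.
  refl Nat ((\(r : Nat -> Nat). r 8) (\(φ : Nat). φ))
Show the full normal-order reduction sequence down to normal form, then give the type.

normal-order reduction sequence:
  refl Nat ((\(r : Nat -> Nat). r 8) (\(φ : Nat). φ))
  ~> refl Nat ((\(r : Nat). r) 8)
  ~> refl Nat 8
the term's type:
  Eq Nat 8 8


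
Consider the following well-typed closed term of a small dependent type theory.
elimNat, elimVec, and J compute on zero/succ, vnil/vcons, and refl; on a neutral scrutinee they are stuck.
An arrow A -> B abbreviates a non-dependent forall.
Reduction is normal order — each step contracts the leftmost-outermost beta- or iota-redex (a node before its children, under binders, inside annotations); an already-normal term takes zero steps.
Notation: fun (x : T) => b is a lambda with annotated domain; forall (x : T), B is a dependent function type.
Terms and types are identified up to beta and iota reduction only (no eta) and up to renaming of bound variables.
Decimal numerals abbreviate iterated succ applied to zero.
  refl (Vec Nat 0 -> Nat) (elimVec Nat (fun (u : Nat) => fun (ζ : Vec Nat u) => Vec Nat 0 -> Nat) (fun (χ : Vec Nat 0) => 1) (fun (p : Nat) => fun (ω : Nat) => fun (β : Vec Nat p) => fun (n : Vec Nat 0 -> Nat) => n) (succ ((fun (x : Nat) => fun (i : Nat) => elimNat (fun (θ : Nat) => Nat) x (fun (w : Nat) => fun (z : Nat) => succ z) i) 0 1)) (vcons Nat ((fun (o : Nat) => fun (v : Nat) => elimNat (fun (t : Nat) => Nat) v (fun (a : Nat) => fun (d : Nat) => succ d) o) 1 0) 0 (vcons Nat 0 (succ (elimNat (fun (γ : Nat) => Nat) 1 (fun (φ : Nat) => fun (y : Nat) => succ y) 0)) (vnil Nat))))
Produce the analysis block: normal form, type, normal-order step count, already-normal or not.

normal form:
  refl (Vec Nat 0 -> Nat) (fun (u : Vec Nat 0) => 1)
inferred type:
  Eq (Vec Nat 0 -> Nat) (fun (u : Vec Nat 0) => 1) (fun (ζ : Vec Nat 0) => 1)
steps to reach normal form (normal order): 11
already normal: no
first contracted redex: an elimVec iota-redex


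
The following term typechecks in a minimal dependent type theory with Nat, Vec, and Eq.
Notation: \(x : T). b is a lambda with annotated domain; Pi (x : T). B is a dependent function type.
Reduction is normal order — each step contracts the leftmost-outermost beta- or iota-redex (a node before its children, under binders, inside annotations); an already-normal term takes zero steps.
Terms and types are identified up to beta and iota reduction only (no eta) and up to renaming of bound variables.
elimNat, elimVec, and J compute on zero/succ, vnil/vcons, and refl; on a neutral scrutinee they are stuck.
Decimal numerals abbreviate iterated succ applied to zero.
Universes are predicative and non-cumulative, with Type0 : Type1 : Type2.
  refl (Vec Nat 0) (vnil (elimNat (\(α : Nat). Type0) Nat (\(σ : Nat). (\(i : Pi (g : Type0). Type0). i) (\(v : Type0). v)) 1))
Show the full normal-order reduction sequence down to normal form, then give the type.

normal-order reduction:
  refl (Vec Nat 0) (vnil (elimNat (\(α : Nat). Type0) Nat (\(σ : Nat). (\(i : Pi (g : Type0). Type0). i) (\(v : Type0). v)) 1))
  ~> refl (Vec Nat 0) (vnil ((\(α : Nat). (\(σ : Pi (i : Type0). Type0). σ) (\(g : Type0). g)) 0 (elimNat (\(v : Nat). Type0) Nat (\(y : Nat). (\(ε : Pi (κ : Type0). Type0). ε) (\(l : Type0). l)) 0)))
  ~> refl (Vec Nat 0) (vnil ((\(α : Pi (σ : Type0). Type0). α) (\(i : Type0). i) (elimNat (\(g : Nat). Type0) Nat (\(v : Nat). (\(y : Pi (ε : Type0). Type0). y) (\(κ : Type0). κ)) 0)))
  ~> refl (Vec Nat 0) (vnil ((\(α : Type0). α) (elimNat (\(σ : Nat). Type0) Nat (\(i : Nat). (\(g : Pi (v : Type0). Type0). g) (\(y : Type0). y)) 0)))
  ~> refl (Vec Nat 0) (vnil (elimNat (\(α : Nat). Type0) Nat (\(σ : Nat). (\(i : Pi (g : Type0). Type0). i) (\(v : Type0). v)) 0))
  ~> refl (Vec Nat 0) (vnil Nat)
type:
  Eq (Vec Nat 0) (vnil Nat) (vnil Nat)


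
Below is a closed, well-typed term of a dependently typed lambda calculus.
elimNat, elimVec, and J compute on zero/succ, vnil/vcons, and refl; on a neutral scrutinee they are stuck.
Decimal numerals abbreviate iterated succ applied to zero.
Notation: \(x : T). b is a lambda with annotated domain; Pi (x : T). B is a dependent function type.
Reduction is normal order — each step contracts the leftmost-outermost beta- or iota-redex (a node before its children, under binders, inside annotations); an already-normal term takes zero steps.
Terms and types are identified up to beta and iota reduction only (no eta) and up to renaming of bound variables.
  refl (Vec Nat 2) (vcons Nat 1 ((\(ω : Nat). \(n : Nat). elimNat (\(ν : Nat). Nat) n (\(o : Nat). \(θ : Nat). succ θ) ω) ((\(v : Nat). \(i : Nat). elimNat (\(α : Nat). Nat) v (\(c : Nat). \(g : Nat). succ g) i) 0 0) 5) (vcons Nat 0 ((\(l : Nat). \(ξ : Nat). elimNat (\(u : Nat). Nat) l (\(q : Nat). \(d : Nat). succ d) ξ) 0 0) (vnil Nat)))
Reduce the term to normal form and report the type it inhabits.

normal form:
  refl (Vec Nat 2) (vcons Nat 1 5 (vcons Nat 0 0 (vnil Nat)))
inferred type:
  Eq (Vec Nat 2) (vcons Nat 1 5 (vcons Nat 0 0 (vnil Nat))) (vcons Nat 1 5 (vcons Nat 0 0 (vnil Nat)))


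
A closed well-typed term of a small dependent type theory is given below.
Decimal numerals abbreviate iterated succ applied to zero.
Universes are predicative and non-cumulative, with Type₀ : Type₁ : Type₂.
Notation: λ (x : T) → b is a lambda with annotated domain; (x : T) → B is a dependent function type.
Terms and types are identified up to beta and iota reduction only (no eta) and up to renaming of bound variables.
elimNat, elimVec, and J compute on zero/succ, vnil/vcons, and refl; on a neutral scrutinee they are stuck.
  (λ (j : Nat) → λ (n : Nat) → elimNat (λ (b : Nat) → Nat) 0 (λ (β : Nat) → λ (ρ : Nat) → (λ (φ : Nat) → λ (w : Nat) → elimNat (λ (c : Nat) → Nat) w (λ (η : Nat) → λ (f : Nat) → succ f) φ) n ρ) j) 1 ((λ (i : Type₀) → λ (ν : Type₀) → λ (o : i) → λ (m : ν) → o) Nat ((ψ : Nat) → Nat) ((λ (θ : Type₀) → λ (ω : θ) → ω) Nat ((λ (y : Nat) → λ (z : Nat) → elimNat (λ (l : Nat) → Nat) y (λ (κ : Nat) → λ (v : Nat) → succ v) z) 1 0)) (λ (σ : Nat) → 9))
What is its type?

the term's type:
  Nat


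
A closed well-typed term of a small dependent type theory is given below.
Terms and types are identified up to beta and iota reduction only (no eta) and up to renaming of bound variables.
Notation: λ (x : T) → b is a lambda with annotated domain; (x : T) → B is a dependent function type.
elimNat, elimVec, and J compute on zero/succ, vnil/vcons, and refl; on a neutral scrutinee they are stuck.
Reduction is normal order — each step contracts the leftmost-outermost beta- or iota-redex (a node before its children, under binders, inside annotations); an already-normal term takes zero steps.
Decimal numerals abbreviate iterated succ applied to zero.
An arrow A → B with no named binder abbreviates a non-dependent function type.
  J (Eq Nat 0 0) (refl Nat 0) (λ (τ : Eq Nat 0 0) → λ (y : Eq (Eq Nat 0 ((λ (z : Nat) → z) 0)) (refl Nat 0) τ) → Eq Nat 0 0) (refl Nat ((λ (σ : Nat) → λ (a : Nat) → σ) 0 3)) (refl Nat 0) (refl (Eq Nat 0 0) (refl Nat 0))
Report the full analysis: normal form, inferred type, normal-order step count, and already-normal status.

reduced normal form:
  refl Nat 0
the term's type:
  Eq Nat 0 0
normal-order step count: 3
started in normal form: no
first contracted redex: a J iota-redex


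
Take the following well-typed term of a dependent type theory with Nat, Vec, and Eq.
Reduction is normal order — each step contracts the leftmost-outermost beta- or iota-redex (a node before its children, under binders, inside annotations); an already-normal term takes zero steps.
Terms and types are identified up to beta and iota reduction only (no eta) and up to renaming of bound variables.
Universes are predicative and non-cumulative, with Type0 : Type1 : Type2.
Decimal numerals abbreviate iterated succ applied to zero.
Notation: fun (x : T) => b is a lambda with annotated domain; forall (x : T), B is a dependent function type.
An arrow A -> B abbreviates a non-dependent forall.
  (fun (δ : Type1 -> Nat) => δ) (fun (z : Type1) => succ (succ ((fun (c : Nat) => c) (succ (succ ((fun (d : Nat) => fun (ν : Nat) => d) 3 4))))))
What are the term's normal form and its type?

normal form:
  fun (δ : Type1) => 7
type:
  Type1 -> Nat


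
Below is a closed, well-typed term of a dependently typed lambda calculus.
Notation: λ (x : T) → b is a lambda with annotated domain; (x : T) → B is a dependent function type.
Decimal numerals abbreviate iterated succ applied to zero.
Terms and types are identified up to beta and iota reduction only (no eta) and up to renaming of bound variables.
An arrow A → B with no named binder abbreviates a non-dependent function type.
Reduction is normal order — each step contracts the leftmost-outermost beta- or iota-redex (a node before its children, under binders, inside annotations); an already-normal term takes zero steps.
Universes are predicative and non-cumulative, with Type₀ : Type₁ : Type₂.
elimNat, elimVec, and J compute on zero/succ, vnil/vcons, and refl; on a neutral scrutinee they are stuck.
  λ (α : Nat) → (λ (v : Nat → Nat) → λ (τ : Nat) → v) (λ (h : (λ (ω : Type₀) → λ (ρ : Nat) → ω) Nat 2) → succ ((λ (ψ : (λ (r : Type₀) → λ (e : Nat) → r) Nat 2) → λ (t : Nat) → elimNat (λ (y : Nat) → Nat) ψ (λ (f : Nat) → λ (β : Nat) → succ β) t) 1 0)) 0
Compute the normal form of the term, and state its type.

resulting normal form:
  λ (α : Nat) → λ (v : Nat) → 2
inferred type:
  Nat → Nat → Nat
observation: normalization takes exactly 7 steps under the normal-order strategy.


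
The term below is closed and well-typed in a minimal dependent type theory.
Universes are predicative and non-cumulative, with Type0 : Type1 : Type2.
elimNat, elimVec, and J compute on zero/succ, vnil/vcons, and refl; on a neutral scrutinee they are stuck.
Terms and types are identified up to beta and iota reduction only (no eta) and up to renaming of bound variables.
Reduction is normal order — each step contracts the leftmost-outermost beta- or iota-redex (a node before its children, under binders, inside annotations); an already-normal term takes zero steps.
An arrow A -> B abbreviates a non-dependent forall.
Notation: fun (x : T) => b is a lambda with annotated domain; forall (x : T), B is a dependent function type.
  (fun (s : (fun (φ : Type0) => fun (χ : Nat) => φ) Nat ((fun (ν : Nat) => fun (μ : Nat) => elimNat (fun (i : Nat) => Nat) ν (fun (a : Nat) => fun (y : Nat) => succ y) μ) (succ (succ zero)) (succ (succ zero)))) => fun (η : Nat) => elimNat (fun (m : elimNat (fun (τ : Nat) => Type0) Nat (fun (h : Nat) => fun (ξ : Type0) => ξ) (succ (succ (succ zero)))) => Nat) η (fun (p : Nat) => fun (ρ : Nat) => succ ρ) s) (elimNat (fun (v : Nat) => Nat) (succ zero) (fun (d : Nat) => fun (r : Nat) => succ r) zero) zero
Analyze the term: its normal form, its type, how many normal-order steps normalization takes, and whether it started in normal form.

resulting normal form:
  succ zero
type:
  Nat
normal-order step count: 17
already normal: no
first contracted redex: a beta-redex


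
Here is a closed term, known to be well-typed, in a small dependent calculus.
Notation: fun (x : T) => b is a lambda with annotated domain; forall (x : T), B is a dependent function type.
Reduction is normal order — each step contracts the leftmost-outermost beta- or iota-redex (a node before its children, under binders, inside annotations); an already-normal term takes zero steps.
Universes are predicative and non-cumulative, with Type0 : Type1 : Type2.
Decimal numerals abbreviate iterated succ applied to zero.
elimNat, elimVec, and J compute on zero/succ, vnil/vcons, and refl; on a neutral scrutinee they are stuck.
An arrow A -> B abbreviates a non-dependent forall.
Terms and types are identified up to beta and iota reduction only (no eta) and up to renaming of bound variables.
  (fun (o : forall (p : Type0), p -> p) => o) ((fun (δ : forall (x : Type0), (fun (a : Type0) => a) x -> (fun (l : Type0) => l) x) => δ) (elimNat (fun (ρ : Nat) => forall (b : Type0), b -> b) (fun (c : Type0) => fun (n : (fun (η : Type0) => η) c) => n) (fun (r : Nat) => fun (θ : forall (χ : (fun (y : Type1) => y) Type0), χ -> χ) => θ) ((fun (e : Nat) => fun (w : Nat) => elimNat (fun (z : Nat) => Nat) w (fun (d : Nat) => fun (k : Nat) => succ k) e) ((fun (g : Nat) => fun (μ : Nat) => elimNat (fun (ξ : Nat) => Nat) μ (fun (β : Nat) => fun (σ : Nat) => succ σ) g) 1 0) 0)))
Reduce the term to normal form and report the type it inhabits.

reduced normal form:
  fun (o : Type0) => fun (p : o) => p
the term's type:
  forall (o : Type0), o -> o


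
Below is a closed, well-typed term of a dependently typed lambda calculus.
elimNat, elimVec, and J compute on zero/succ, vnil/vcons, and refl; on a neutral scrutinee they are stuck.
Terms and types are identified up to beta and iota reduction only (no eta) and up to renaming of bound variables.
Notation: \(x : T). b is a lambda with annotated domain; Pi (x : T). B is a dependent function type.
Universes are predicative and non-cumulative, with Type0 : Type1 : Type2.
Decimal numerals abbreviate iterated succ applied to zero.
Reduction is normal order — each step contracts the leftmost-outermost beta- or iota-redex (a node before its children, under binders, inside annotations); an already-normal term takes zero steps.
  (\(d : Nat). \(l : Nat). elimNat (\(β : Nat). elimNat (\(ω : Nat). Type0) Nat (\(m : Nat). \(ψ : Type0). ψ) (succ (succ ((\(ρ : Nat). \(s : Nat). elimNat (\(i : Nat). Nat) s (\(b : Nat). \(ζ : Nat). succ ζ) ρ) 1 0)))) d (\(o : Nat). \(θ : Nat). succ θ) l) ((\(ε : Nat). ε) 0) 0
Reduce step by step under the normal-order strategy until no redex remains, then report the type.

normal-order reduction:
  (\(d : Nat). \(l : Nat). elimNat (\(β : Nat). elimNat (\(ω : Nat). Type0) Nat (\(m : Nat). \(ψ : Type0). ψ) (succ (succ ((\(ρ : Nat). \(s : Nat). elimNat (\(i : Nat). Nat) s (\(b : Nat). \(ζ : Nat). succ ζ) ρ) 1 0)))) d (\(o : Nat). \(θ : Nat). succ θ) l) ((\(ε : Nat). ε) 0) 0
  ~> (\(d : Nat). elimNat (\(l : Nat). elimNat (\(β : Nat). Type0) Nat (\(ω : Nat). \(m : Type0). m) (succ (succ ((\(ψ : Nat). \(ρ : Nat). elimNat (\(s : Nat). Nat) ρ (\(i : Nat). \(b : Nat). succ b) ψ) 1 0)))) ((\(ζ : Nat). ζ) 0) (\(o : Nat). \(θ : Nat). succ θ) d) 0
  ~> elimNat (\(d : Nat). elimNat (\(l : Nat). Type0) Nat (\(β : Nat). \(ω : Type0). ω) (succ (succ ((\(m : Nat). \(ψ : Nat). elimNat (\(ρ : Nat). Nat) ψ (\(s : Nat). \(i : Nat). succ i) m) 1 0)))) ((\(b : Nat). b) 0) (\(ζ : Nat). \(o : Nat). succ o) 0
  ~> (\(d : Nat). d) 0
  ~> 0
type:
  Nat


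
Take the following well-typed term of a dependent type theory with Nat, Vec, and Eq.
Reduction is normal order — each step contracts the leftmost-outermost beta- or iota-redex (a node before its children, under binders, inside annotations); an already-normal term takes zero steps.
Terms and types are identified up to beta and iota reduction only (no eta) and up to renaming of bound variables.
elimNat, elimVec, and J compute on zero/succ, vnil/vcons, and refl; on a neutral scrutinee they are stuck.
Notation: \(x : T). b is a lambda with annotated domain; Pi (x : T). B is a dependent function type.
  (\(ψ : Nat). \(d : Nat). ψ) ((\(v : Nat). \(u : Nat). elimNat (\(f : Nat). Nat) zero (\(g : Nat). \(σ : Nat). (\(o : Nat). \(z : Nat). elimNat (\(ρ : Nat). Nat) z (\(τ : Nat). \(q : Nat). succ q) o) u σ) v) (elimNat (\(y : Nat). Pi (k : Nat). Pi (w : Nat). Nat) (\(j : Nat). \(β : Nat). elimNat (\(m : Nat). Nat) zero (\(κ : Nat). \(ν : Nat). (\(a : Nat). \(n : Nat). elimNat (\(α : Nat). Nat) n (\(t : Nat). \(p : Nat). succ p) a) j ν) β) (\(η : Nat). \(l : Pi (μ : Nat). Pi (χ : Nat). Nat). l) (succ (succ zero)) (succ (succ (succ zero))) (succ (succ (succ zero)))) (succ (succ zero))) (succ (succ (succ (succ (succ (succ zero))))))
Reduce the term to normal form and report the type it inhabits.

normal form:
  succ (succ (succ (succ (succ (succ (succ (succ (succ (succ (succ (succ (succ (succ (succ (succ (succ (succ zero)))))))))))))))))
the term's type:
  Nat


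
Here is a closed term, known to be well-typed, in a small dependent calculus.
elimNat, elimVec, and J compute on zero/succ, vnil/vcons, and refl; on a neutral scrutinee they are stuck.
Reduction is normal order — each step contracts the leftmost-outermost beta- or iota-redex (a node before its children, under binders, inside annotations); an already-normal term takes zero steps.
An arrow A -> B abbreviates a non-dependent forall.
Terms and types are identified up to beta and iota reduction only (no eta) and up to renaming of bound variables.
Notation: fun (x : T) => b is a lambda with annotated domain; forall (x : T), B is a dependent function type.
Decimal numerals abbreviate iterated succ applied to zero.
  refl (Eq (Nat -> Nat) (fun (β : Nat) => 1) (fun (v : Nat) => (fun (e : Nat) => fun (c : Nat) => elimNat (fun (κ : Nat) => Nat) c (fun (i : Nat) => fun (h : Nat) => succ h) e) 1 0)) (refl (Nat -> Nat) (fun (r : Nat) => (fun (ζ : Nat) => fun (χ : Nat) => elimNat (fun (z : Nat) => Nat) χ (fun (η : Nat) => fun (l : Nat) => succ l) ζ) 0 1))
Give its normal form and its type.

reduced normal form:
  refl (Eq (Nat -> Nat) (fun (β : Nat) => 1) (fun (v : Nat) => 1)) (refl (Nat -> Nat) (fun (e : Nat) => 1))
type:
  Eq (Eq (Nat -> Nat) (fun (β : Nat) => 1) (fun (v : Nat) => 1)) (refl (Nat -> Nat) (fun (e : Nat) => 1)) (refl (Nat -> Nat) (fun (c : Nat) => 1))
observation: 9 normal-order steps normalize the term, beginning with a beta-redex.


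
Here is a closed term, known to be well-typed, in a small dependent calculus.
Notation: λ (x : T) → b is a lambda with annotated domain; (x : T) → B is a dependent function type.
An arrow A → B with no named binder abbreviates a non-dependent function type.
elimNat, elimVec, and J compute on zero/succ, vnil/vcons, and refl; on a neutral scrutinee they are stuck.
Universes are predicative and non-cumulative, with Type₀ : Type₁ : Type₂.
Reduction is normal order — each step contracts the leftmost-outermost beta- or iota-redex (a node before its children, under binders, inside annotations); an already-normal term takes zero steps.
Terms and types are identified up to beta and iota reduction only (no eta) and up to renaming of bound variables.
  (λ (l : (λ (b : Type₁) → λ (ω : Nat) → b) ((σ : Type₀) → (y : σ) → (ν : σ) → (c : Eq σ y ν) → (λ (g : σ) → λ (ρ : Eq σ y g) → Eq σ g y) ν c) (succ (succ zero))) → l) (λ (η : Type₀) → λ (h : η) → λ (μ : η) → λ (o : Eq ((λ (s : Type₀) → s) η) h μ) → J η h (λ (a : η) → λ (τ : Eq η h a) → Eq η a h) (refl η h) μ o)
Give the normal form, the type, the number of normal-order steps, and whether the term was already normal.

reduced normal form:
  λ (l : Type₀) → λ (b : l) → λ (ω : l) → λ (σ : Eq l b ω) → J l b (λ (y : l) → λ (ν : Eq l b y) → Eq l y b) (refl l b) ω σ
inferred type:
  (l : Type₀) → (b : l) → (ω : l) → Eq l b ω → Eq l ω b
normal-order step count: 2
already normal: no
first contracted redex: a beta-redex


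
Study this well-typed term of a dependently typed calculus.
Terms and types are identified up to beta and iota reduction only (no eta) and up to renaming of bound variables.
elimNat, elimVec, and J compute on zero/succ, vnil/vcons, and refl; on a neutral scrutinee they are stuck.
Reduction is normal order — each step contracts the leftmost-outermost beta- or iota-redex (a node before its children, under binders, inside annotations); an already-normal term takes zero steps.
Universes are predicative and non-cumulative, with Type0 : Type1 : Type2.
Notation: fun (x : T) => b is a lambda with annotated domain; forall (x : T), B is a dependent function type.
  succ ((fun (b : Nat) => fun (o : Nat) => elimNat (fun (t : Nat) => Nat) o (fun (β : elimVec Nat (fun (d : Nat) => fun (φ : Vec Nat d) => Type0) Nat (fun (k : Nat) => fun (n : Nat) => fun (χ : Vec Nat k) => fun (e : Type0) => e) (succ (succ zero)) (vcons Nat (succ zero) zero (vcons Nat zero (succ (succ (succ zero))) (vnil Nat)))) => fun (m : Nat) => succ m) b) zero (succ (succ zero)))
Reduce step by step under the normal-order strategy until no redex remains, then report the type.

reduction (normal order):
  succ ((fun (b : Nat) => fun (o : Nat) => elimNat (fun (t : Nat) => Nat) o (fun (β : elimVec Nat (fun (d : Nat) => fun (φ : Vec Nat d) => Type0) Nat (fun (k : Nat) => fun (n : Nat) => fun (χ : Vec Nat k) => fun (e : Type0) => e) (succ (succ zero)) (vcons Nat (succ zero) zero (vcons Nat zero (succ (succ (succ zero))) (vnil Nat)))) => fun (m : Nat) => succ m) b) zero (succ (succ zero)))
  ~> succ ((fun (b : Nat) => elimNat (fun (o : Nat) => Nat) b (fun (t : elimVec Nat (fun (β : Nat) => fun (d : Vec Nat β) => Type0) Nat (fun (φ : Nat) => fun (k : Nat) => fun (n : Vec Nat φ) => fun (χ : Type0) => χ) (succ (succ zero)) (vcons Nat (succ zero) zero (vcons Nat zero (succ (succ (succ zero))) (vnil Nat)))) => fun (e : Nat) => succ e) zero) (succ (succ zero)))
  ~> succ (elimNat (fun (b : Nat) => Nat) (succ (succ zero)) (fun (o : elimVec Nat (fun (t : Nat) => fun (β : Vec Nat t) => Type0) Nat (fun (d : Nat) => fun (φ : Nat) => fun (k : Vec Nat d) => fun (n : Type0) => n) (succ (succ zero)) (vcons Nat (succ zero) zero (vcons Nat zero (succ (succ (succ zero))) (vnil Nat)))) => fun (χ : Nat) => succ χ) zero)
  ~> succ (succ (succ zero))
the term's type:
  Nat


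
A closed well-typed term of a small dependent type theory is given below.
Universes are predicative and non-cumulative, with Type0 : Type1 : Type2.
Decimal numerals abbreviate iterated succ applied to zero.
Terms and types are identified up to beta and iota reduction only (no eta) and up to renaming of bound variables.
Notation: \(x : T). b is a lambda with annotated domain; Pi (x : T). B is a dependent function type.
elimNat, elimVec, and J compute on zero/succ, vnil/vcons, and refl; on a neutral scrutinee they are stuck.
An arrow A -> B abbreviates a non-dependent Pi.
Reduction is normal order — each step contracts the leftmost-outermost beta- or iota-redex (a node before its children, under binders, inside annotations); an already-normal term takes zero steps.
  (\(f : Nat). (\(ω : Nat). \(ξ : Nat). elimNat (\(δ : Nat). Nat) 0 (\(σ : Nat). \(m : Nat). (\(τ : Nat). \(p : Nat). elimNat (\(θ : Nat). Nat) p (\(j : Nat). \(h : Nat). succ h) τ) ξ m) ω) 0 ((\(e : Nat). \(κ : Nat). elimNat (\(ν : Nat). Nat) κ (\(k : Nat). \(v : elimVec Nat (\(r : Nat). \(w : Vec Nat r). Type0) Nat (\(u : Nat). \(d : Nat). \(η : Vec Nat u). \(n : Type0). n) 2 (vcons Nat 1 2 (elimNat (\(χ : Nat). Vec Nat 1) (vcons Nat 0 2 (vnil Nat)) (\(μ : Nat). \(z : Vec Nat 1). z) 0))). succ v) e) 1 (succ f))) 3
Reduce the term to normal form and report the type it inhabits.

normal form:
  0
type:
  Nat
observation: 4 normal-order steps normalize the term, beginning with a beta-redex.


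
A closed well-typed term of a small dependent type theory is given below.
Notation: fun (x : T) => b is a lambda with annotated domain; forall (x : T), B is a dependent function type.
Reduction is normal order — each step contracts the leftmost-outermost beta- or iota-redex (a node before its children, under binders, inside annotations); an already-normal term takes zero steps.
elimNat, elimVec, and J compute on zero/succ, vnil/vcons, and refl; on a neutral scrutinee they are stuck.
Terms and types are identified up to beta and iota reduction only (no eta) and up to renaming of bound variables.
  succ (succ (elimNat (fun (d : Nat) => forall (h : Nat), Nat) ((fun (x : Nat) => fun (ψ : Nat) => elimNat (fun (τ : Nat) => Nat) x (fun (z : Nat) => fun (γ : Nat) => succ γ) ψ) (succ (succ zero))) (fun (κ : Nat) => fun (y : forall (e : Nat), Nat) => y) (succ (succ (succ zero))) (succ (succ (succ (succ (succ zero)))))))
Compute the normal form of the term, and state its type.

reduced normal form:
  succ (succ (succ (succ (succ (succ (succ (succ (succ zero))))))))
inferred type:
  Nat


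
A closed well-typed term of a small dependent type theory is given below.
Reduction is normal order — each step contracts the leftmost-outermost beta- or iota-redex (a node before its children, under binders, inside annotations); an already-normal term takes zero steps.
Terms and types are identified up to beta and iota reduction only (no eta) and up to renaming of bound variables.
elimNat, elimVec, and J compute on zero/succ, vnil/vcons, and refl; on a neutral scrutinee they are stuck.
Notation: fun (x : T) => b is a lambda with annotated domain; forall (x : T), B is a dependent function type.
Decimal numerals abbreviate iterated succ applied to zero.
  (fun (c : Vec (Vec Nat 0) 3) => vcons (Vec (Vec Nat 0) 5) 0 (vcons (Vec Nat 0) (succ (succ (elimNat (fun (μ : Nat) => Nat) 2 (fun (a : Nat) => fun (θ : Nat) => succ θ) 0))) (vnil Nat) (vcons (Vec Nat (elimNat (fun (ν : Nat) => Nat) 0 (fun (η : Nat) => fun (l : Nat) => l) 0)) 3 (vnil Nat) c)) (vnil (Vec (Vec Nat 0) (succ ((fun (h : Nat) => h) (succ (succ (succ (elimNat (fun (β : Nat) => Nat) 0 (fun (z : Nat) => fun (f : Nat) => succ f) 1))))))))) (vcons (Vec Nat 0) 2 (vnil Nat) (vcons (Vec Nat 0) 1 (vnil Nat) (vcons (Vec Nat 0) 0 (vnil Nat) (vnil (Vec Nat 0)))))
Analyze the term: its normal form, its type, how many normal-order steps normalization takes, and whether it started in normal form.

resulting normal form:
  vcons (Vec (Vec Nat 0) 5) 0 (vcons (Vec Nat 0) 4 (vnil Nat) (vcons (Vec Nat 0) 3 (vnil Nat) (vcons (Vec Nat 0) 2 (vnil Nat) (vcons (Vec Nat 0) 1 (vnil Nat) (vcons (Vec Nat 0) 0 (vnil Nat) (vnil (Vec Nat 0))))))) (vnil (Vec (Vec Nat 0) 5))
the term's type:
  Vec (Vec (Vec Nat 0) 5) 1
reduction steps (normal order): 8
term was already normal: no
first redex: a beta-redex


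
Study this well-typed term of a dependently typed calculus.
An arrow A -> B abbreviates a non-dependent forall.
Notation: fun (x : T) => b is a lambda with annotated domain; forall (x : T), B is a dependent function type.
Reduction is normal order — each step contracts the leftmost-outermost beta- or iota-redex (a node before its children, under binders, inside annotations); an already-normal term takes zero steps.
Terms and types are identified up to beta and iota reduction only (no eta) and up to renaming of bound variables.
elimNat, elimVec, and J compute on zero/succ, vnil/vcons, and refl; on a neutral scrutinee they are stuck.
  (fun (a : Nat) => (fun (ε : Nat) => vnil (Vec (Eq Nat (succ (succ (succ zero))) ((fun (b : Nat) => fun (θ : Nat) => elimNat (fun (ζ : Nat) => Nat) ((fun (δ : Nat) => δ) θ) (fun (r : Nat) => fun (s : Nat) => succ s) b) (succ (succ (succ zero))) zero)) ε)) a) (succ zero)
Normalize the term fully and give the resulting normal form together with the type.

normal form:
  vnil (Vec (Eq Nat (succ (succ (succ zero))) (succ (succ (succ zero)))) (succ zero))
type:
  Vec (Vec (Eq Nat (succ (succ (succ zero))) (succ (succ (succ zero)))) (succ zero)) zero


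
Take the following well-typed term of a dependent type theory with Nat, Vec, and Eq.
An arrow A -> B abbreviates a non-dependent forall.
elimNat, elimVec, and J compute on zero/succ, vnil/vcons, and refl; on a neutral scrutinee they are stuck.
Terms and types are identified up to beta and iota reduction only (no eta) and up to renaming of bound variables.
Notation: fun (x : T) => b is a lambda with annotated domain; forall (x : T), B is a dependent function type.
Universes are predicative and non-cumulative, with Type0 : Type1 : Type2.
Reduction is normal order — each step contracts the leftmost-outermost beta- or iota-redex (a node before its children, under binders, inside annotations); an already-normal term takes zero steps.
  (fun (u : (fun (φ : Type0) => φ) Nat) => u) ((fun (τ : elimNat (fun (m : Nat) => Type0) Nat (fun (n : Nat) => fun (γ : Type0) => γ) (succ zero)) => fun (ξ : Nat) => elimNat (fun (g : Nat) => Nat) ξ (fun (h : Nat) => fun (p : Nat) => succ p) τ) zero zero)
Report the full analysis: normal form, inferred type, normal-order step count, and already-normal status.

resulting normal form:
  zero
the term's type:
  Nat
normal-order step count: 4
term was already normal: no
first redex: a beta-redex
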